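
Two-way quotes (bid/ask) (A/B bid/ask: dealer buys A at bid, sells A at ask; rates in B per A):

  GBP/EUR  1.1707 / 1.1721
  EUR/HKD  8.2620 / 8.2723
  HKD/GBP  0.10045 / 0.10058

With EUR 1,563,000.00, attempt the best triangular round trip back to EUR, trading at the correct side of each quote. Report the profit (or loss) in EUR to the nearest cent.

Net profit: EUR 39,715.38

Best loop EUR → GBP → HKD → EUR:
EUR 1,563,000.00 ÷ 1.1721 (buy GBP at ask) = GBP 1,333,503.97
GBP 1,333,503.97 ÷ 0.10058 (buy HKD at ask) = HKD 13,258,142.45
HKD 13,258,142.45 ÷ 8.2723 (buy EUR at ask) = EUR 1,602,715.38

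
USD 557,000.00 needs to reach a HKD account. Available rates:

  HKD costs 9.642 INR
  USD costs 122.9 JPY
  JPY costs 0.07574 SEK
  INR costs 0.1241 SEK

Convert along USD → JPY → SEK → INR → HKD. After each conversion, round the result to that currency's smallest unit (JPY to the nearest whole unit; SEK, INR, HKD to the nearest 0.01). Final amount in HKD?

HKD 4,333,047.70

USD 557,000.00 × 122.9 = JPY 68,455,300
JPY 68,455,300 × 0.07574 = SEK 5,184,804.42
SEK 5,184,804.42 ÷ 0.1241 = INR 41,779,245.93
INR 41,779,245.93 ÷ 9.642 = HKD 4,333,047.70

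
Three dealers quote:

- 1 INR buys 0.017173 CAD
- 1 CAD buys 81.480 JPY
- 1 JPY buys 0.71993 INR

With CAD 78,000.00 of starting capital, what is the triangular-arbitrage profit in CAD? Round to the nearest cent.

Profitable loop is CAD → JPY → INR → CAD:
CAD 78,000.00 × 81.480 = JPY 6,355,440
JPY 6,355,440 × 0.71993 = INR 4,575,471.92
INR 4,575,471.92 × 0.017173 = CAD 78,574.58
Profit = CAD 78,574.58 − CAD 78,000.00

Profit: CAD 574.58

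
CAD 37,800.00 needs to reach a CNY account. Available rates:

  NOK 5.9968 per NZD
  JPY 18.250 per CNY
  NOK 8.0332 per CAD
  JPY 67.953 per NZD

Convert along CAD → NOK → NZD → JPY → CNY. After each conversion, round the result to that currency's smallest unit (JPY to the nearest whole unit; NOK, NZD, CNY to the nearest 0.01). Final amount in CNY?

CNY 188,541.37

CAD 37,800.00 × 8.0332 = NOK 303,654.96
NOK 303,654.96 ÷ 5.9968 = NZD 50,636.17
NZD 50,636.17 × 67.953 = JPY 3,440,880
JPY 3,440,880 ÷ 18.250 = CNY 188,541.37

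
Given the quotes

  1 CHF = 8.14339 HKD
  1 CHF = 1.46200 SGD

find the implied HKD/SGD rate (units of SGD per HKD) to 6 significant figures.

1 HKD ÷ 8.14339 = 0.122799 CHF
0.122799 CHF × 1.46200 = 0.179532 SGD

HKD/SGD = 0.179532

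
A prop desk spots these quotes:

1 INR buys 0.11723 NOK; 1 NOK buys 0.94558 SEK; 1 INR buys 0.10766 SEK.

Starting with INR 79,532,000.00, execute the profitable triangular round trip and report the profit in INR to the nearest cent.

Profit: INR 2,356,812.11

Profitable loop is INR → NOK → SEK → INR:
INR 79,532,000.00 × 0.11723 = NOK 9,323,536.36
NOK 9,323,536.36 × 0.94558 = SEK 8,816,149.51
SEK 8,816,149.51 ÷ 0.10766 = INR 81,888,812.11
Profit = INR 81,888,812.11 − INR 79,532,000.00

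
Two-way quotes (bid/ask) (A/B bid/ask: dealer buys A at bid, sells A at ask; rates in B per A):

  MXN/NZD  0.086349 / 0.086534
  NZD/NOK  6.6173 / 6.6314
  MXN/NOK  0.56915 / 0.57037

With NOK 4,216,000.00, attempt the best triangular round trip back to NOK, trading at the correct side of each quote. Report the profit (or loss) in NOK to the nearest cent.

Best loop NOK → MXN → NZD → NOK:
NOK 4,216,000.00 ÷ 0.57037 (buy MXN at ask) = MXN 7,391,693.11
MXN 7,391,693.11 × 0.086349 (sell MXN at bid) = NZD 638,265.31
NZD 638,265.31 × 6.6173 (sell NZD at bid) = NOK 4,223,593.03

Net profit: NOK 7,593.03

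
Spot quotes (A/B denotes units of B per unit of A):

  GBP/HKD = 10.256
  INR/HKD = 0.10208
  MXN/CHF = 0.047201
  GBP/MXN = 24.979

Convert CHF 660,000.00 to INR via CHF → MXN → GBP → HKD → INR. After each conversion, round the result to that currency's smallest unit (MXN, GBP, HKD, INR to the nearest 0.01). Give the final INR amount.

CHF 660,000.00 ÷ 0.047201 = MXN 13,982,754.60
MXN 13,982,754.60 ÷ 24.979 = GBP 559,780.40
GBP 559,780.40 × 10.256 = HKD 5,741,107.78
HKD 5,741,107.78 ÷ 0.10208 = INR 56,241,259.60

INR 56,241,259.60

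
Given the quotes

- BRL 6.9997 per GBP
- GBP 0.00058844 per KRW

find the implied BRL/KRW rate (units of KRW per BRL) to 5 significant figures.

1 BRL ÷ 6.9997 = 0.142863 GBP
0.142863 GBP ÷ 0.00058844 = 242.783 KRW

BRL/KRW = 242.78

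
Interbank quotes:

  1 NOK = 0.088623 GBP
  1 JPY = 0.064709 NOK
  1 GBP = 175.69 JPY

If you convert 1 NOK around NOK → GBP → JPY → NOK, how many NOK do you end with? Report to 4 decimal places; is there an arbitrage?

Around NOK → GBP → JPY → NOK: 1 × 0.088623 × 175.69 × 0.064709 = 1.007530
Product > 1; profitable direction is NOK → GBP → JPY → NOK.

1.0075 (arbitrage exists)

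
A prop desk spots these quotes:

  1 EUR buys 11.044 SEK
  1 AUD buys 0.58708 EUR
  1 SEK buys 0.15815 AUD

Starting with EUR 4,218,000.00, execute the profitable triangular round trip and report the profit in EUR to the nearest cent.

Profit: EUR 107,132.88

Profitable loop is EUR → SEK → AUD → EUR:
EUR 4,218,000.00 × 11.044 = SEK 46,583,592.00
SEK 46,583,592.00 × 0.15815 = AUD 7,367,195.07
AUD 7,367,195.07 × 0.58708 = EUR 4,325,132.88
Profit = EUR 4,325,132.88 − EUR 4,218,000.00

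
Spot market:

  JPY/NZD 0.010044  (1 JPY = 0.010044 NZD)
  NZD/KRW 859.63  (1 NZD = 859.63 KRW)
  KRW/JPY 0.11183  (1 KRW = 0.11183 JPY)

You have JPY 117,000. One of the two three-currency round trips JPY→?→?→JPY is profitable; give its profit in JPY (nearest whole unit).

Profitable loop is JPY → KRW → NZD → JPY:
JPY 117,000 ÷ 0.11183 = KRW 1,046,231
KRW 1,046,231 ÷ 859.63 = NZD 1,217.07
NZD 1,217.07 ÷ 0.010044 = JPY 121,174
Profit = JPY 121,174 − JPY 117,000

Profit: JPY 4,174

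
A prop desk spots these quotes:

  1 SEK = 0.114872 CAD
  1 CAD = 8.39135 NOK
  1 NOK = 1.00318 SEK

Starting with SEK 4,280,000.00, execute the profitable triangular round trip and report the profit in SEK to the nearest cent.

Profit: SEK 146,076.19

Profitable loop is SEK → NOK → CAD → SEK:
SEK 4,280,000.00 ÷ 1.00318 = NOK 4,266,432.74
NOK 4,266,432.74 ÷ 8.39135 = CAD 508,432.22
CAD 508,432.22 ÷ 0.114872 = SEK 4,426,076.19
Profit = SEK 4,426,076.19 − SEK 4,280,000.00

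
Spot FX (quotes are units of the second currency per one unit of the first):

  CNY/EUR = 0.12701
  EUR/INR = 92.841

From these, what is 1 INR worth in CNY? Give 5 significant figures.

1 INR ÷ 92.841 = 0.0107711 EUR
0.0107711 EUR ÷ 0.12701 = 0.0848052 CNY

INR/CNY = 0.084805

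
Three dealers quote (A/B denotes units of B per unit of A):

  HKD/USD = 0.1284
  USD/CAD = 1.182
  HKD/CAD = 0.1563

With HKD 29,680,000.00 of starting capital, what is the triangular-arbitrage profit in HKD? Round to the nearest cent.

Profitable loop is HKD → CAD → USD → HKD:
HKD 29,680,000.00 × 0.1563 = CAD 4,638,984.00
CAD 4,638,984.00 ÷ 1.182 = USD 3,924,690.36
USD 3,924,690.36 ÷ 0.1284 = HKD 30,566,124.26
Profit = HKD 30,566,124.26 − HKD 29,680,000.00

Profit: HKD 886,124.26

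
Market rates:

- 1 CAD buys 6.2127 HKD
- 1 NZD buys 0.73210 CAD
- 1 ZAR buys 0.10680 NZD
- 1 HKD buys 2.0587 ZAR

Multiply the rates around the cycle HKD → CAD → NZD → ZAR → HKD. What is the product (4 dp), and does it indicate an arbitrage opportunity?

1.0000 (no arbitrage)

Around HKD → CAD → NZD → ZAR → HKD: 1 ÷ 6.2127 ÷ 0.73210 ÷ 0.10680 ÷ 2.0587 = 0.999965
Product ≈ 1 (deviation 0.003%, within rounding noise).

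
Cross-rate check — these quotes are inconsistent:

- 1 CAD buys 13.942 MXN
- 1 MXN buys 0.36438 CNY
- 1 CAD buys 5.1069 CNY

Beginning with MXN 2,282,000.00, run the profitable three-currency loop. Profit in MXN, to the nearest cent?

Profitable loop is MXN → CAD → CNY → MXN:
MXN 2,282,000.00 ÷ 13.942 = CAD 163,678.09
CAD 163,678.09 × 5.1069 = CNY 835,887.66
CNY 835,887.66 ÷ 0.36438 = MXN 2,293,999.84
Profit = MXN 2,293,999.84 − MXN 2,282,000.00

Profit: MXN 11,999.84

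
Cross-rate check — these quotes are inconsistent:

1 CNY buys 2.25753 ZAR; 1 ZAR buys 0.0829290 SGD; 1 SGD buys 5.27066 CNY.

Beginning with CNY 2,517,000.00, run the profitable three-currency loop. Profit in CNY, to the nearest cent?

Profitable loop is CNY → SGD → ZAR → CNY:
CNY 2,517,000.00 ÷ 5.27066 = SGD 477,549.30
SGD 477,549.30 ÷ 0.0829290 = ZAR 5,758,532.01
ZAR 5,758,532.01 ÷ 2.25753 = CNY 2,550,810.85
Profit = CNY 2,550,810.85 − CNY 2,517,000.00

Profit: CNY 33,810.85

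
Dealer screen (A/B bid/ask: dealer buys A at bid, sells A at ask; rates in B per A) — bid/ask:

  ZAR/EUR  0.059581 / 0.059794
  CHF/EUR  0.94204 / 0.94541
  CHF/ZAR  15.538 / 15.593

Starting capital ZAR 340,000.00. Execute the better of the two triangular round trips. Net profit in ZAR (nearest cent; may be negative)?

Best loop ZAR → CHF → EUR → ZAR:
ZAR 340,000.00 ÷ 15.593 (buy CHF at ask) = CHF 21,804.66
CHF 21,804.66 × 0.94204 (sell CHF at bid) = EUR 20,540.86
EUR 20,540.86 ÷ 0.059794 (buy ZAR at ask) = ZAR 343,527.08

Net profit: ZAR 3,527.08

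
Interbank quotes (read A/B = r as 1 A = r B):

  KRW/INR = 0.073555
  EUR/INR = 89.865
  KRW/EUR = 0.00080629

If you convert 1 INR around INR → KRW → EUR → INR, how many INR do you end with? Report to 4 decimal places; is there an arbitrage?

Around INR → KRW → EUR → INR: 1 ÷ 0.073555 × 0.00080629 × 89.865 = 0.985076
Product < 1; profitable direction is INR → EUR → KRW → INR.

0.9851 (arbitrage exists)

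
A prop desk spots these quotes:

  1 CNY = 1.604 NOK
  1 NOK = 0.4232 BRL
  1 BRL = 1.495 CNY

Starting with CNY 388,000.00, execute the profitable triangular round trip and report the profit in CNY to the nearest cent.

Profitable loop is CNY → NOK → BRL → CNY:
CNY 388,000.00 × 1.604 = NOK 622,352.00
NOK 622,352.00 × 0.4232 = BRL 263,379.37
BRL 263,379.37 × 1.495 = CNY 393,752.15
Profit = CNY 393,752.15 − CNY 388,000.00

Profit: CNY 5,752.15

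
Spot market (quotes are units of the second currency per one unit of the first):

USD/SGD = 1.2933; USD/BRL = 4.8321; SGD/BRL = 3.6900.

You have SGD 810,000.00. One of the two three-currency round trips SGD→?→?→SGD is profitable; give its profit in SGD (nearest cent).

Profit: SGD 10,153.78

Profitable loop is SGD → USD → BRL → SGD:
SGD 810,000.00 ÷ 1.2933 = USD 626,304.80
USD 626,304.80 × 4.8321 = BRL 3,026,367.43
BRL 3,026,367.43 ÷ 3.6900 = SGD 820,153.78
Profit = SGD 820,153.78 − SGD 810,000.00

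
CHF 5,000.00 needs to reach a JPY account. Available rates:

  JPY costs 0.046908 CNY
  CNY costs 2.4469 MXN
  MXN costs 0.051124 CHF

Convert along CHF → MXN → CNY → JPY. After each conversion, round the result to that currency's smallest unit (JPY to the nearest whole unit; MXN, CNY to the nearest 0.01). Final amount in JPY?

CHF 5,000.00 ÷ 0.051124 = MXN 97,801.42
MXN 97,801.42 ÷ 2.4469 = CNY 39,969.52
CNY 39,969.52 ÷ 0.046908 = JPY 852,083

JPY 852,083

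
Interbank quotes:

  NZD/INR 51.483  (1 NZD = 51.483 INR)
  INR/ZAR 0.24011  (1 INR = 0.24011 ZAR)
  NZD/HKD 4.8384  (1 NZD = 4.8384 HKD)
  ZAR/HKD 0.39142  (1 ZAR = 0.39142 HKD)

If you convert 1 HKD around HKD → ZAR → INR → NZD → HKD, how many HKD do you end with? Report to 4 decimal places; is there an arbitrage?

1.0000 (no arbitrage)

Around HKD → ZAR → INR → NZD → HKD: 1 ÷ 0.39142 ÷ 0.24011 ÷ 51.483 × 4.8384 = 0.999965
Product ≈ 1 (deviation 0.004%, within rounding noise).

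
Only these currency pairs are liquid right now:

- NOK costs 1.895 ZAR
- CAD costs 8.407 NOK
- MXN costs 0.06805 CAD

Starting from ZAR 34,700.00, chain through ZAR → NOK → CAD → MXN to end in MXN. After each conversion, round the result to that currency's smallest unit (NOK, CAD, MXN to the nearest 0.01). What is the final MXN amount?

ZAR 34,700.00 ÷ 1.895 = NOK 18,311.35
NOK 18,311.35 ÷ 8.407 = CAD 2,178.11
CAD 2,178.11 ÷ 0.06805 = MXN 32,007.49

MXN 32,007.49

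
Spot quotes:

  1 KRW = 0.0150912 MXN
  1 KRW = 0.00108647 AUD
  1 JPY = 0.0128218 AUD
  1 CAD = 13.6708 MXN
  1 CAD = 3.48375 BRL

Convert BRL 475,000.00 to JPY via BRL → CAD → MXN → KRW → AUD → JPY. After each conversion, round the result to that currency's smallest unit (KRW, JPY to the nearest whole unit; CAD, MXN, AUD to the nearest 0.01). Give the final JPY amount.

BRL 475,000.00 ÷ 3.48375 = CAD 136,347.33
CAD 136,347.33 × 13.6708 = MXN 1,863,977.08
MXN 1,863,977.08 ÷ 0.0150912 = KRW 123,514,172
KRW 123,514,172 × 0.00108647 = AUD 134,194.44
AUD 134,194.44 ÷ 0.0128218 = JPY 10,466,116

JPY 10,466,116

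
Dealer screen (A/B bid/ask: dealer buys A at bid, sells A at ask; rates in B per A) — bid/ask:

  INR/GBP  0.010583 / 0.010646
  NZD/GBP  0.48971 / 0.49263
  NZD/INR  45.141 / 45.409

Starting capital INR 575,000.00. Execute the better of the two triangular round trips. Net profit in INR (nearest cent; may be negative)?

Best loop INR → NZD → GBP → INR:
INR 575,000.00 ÷ 45.409 (buy NZD at ask) = NZD 12,662.69
NZD 12,662.69 × 0.48971 (sell NZD at bid) = GBP 6,201.04
GBP 6,201.04 ÷ 0.010646 (buy INR at ask) = INR 582,476.51

Net profit: INR 7,476.51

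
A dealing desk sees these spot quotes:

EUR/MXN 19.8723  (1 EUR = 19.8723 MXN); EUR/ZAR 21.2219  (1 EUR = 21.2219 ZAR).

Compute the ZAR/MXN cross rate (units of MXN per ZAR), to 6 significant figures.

ZAR/MXN = 0.936405

1 ZAR ÷ 21.2219 = 0.0471211 EUR
0.0471211 EUR × 19.8723 = 0.936405 MXN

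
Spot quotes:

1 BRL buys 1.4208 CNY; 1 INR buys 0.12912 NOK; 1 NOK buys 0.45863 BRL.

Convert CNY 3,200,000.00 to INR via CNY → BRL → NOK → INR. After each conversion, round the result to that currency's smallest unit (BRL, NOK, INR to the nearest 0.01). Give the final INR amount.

CNY 3,200,000.00 ÷ 1.4208 = BRL 2,252,252.25
BRL 2,252,252.25 ÷ 0.45863 = NOK 4,910,826.27
NOK 4,910,826.27 ÷ 0.12912 = INR 38,033,041.12

INR 38,033,041.12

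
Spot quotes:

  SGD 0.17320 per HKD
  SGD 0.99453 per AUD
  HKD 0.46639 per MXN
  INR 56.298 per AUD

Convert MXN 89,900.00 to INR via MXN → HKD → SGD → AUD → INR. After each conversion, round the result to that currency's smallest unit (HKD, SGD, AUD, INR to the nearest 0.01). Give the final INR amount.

INR 411,085.18

MXN 89,900.00 × 0.46639 = HKD 41,928.46
HKD 41,928.46 × 0.17320 = SGD 7,262.01
SGD 7,262.01 ÷ 0.99453 = AUD 7,301.95
AUD 7,301.95 × 56.298 = INR 411,085.18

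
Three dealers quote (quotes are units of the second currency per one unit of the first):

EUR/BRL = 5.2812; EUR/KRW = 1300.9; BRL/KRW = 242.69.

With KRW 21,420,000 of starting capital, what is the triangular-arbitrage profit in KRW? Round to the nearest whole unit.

Profitable loop is KRW → BRL → EUR → KRW:
KRW 21,420,000 ÷ 242.69 = BRL 88,260.74
BRL 88,260.74 ÷ 5.2812 = EUR 16,712.25
EUR 16,712.25 × 1300.9 = KRW 21,740,968
Profit = KRW 21,740,968 − KRW 21,420,000

Profit: KRW 320,968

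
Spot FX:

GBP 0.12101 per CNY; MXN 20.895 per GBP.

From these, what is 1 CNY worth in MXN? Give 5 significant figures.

CNY/MXN = 2.5285

1 CNY × 0.12101 = 0.12101 GBP
0.12101 GBP × 20.895 = 2.5285 MXN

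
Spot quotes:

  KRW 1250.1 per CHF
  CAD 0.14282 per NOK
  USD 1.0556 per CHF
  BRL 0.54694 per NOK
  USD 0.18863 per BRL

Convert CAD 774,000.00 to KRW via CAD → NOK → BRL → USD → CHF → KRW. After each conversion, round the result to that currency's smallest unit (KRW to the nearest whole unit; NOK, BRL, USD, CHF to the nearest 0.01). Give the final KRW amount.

CAD 774,000.00 ÷ 0.14282 = NOK 5,419,409.05
NOK 5,419,409.05 × 0.54694 = BRL 2,964,091.59
BRL 2,964,091.59 × 0.18863 = USD 559,116.60
USD 559,116.60 ÷ 1.0556 = CHF 529,667.11
CHF 529,667.11 × 1250.1 = KRW 662,136,854

KRW 662,136,854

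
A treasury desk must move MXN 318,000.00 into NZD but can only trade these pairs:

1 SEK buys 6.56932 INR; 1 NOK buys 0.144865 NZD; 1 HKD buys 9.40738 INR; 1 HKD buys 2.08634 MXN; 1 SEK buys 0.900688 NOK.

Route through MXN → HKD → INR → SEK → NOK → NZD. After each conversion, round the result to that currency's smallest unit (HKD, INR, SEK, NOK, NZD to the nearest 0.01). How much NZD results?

MXN 318,000.00 ÷ 2.08634 = HKD 152,420.03
HKD 152,420.03 × 9.40738 = INR 1,433,873.14
INR 1,433,873.14 ÷ 6.56932 = SEK 218,268.12
SEK 218,268.12 × 0.900688 = NOK 196,591.48
NOK 196,591.48 × 0.144865 = NZD 28,479.22

NZD 28,479.22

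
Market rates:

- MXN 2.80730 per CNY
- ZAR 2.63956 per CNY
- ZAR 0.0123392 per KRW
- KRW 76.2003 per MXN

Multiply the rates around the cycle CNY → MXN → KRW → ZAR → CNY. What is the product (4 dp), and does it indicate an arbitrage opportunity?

1.0000 (no arbitrage)

Around CNY → MXN → KRW → ZAR → CNY: 1 × 2.80730 × 76.2003 × 0.0123392 ÷ 2.63956 = 1.000002
Product ≈ 1 (deviation 0.000%, within rounding noise).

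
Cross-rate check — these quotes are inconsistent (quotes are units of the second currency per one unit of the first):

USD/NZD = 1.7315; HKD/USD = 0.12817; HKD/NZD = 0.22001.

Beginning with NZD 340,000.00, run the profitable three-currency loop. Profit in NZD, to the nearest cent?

Profitable loop is NZD → HKD → USD → NZD:
NZD 340,000.00 ÷ 0.22001 = HKD 1,545,384.30
HKD 1,545,384.30 × 0.12817 = USD 198,071.91
USD 198,071.91 × 1.7315 = NZD 342,961.50
Profit = NZD 342,961.50 − NZD 340,000.00

Profit: NZD 2,961.50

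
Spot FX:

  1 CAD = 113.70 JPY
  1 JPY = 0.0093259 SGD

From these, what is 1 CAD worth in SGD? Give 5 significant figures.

CAD/SGD = 1.0604

1 CAD × 113.70 = 113.7 JPY
113.7 JPY × 0.0093259 = 1.06035 SGD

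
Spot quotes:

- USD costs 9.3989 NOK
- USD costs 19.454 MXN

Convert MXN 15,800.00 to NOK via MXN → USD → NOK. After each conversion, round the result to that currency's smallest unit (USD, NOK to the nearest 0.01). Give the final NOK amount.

MXN 15,800.00 ÷ 19.454 = USD 812.17
USD 812.17 × 9.3989 = NOK 7,633.50

NOK 7,633.50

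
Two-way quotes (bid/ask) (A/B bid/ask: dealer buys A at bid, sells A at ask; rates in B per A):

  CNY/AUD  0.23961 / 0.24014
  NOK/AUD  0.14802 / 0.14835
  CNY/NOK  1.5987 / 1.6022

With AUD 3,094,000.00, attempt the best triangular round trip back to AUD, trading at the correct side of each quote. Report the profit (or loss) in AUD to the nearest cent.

Net profit: AUD 25,040.19

Best loop AUD → NOK → CNY → AUD:
AUD 3,094,000.00 ÷ 0.14835 (buy NOK at ask) = NOK 20,856,083.59
NOK 20,856,083.59 ÷ 1.6022 (buy CNY at ask) = CNY 13,017,153.66
CNY 13,017,153.66 × 0.23961 (sell CNY at bid) = AUD 3,119,040.19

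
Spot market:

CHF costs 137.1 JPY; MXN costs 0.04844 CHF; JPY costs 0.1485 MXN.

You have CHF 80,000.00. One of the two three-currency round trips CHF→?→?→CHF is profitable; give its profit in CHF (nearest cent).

Profitable loop is CHF → MXN → JPY → CHF:
CHF 80,000.00 ÷ 0.04844 = MXN 1,651,527.66
MXN 1,651,527.66 ÷ 0.1485 = JPY 11,121,398
JPY 11,121,398 ÷ 137.1 = CHF 81,118.88
Profit = CHF 81,118.88 − CHF 80,000.00

Profit: CHF 1,118.88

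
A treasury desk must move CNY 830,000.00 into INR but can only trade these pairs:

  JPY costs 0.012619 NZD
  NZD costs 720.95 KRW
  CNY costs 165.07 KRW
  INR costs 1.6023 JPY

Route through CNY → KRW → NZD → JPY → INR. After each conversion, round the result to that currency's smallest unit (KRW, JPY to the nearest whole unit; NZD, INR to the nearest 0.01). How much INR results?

INR 9,398,797.98

CNY 830,000.00 × 165.07 = KRW 137,008,100
KRW 137,008,100 ÷ 720.95 = NZD 190,038.28
NZD 190,038.28 ÷ 0.012619 = JPY 15,059,694
JPY 15,059,694 ÷ 1.6023 = INR 9,398,797.98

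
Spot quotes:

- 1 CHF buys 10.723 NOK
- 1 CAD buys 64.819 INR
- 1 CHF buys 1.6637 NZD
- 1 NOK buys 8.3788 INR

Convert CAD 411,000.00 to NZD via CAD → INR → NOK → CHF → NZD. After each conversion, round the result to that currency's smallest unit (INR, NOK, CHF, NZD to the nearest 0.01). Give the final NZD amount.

NZD 493,311.27

CAD 411,000.00 × 64.819 = INR 26,640,609.00
INR 26,640,609.00 ÷ 8.3788 = NOK 3,179,525.59
NOK 3,179,525.59 ÷ 10.723 = CHF 296,514.56
CHF 296,514.56 × 1.6637 = NZD 493,311.27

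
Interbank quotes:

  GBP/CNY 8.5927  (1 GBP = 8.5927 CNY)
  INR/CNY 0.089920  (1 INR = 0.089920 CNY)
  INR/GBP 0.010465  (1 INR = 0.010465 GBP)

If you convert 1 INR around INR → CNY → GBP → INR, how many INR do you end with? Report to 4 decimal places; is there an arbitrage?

1.0000 (no arbitrage)

Around INR → CNY → GBP → INR: 1 × 0.089920 ÷ 8.5927 ÷ 0.010465 = 0.999971
Product ≈ 1 (deviation 0.003%, within rounding noise).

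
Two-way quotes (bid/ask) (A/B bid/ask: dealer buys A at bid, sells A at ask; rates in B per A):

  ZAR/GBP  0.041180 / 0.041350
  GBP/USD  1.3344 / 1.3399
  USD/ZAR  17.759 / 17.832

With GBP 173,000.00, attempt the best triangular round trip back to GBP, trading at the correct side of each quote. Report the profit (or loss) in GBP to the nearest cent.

Best loop GBP → ZAR → USD → GBP:
GBP 173,000.00 ÷ 0.041350 (buy ZAR at ask) = ZAR 4,183,796.86
ZAR 4,183,796.86 ÷ 17.832 (buy USD at ask) = USD 234,622.97
USD 234,622.97 ÷ 1.3399 (buy GBP at ask) = GBP 175,104.84

Net profit: GBP 2,104.84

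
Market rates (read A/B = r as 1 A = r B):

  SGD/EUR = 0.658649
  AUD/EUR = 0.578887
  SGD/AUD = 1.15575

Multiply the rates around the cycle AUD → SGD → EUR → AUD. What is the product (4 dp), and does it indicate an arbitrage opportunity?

Around AUD → SGD → EUR → AUD: 1 ÷ 1.15575 × 0.658649 ÷ 0.578887 = 0.984456
Product < 1; profitable direction is AUD → EUR → SGD → AUD.

0.9845 (arbitrage exists)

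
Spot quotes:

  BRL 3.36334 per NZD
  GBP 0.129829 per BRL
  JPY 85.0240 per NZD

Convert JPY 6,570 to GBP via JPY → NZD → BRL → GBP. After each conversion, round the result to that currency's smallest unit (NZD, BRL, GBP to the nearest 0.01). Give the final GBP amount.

JPY 6,570 ÷ 85.0240 = NZD 77.27
NZD 77.27 × 3.36334 = BRL 259.89
BRL 259.89 × 0.129829 = GBP 33.74

GBP 33.74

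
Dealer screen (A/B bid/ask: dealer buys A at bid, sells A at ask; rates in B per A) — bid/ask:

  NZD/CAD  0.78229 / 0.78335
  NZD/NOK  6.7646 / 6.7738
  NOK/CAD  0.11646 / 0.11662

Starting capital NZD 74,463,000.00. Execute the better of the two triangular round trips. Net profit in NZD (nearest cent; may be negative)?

Best loop NZD → NOK → CAD → NZD:
NZD 74,463,000.00 × 6.7646 (sell NZD at bid) = NOK 503,712,409.80
NOK 503,712,409.80 × 0.11646 (sell NOK at bid) = CAD 58,662,347.25
CAD 58,662,347.25 ÷ 0.78335 (buy NZD at ask) = NZD 74,886,509.54

Net profit: NZD 423,509.54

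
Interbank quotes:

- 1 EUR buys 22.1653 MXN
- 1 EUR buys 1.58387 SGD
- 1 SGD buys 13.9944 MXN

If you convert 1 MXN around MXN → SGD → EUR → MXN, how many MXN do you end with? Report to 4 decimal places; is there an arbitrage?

1.0000 (no arbitrage)

Around MXN → SGD → EUR → MXN: 1 ÷ 13.9944 ÷ 1.58387 × 22.1653 = 1.000000
Product ≈ 1 (deviation 0.000%, within rounding noise).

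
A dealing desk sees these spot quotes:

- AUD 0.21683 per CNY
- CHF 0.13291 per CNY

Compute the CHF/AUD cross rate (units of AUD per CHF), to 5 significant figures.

1 CHF ÷ 0.13291 = 7.52389 CNY
7.52389 CNY × 0.21683 = 1.6314 AUD

CHF/AUD = 1.6314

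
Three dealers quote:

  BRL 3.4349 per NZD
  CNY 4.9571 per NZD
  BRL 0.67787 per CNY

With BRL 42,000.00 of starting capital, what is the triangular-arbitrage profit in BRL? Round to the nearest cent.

Profit: BRL 932.81

Profitable loop is BRL → CNY → NZD → BRL:
BRL 42,000.00 ÷ 0.67787 = CNY 61,958.78
CNY 61,958.78 ÷ 4.9571 = NZD 12,499.00
NZD 12,499.00 × 3.4349 = BRL 42,932.81
Profit = BRL 42,932.81 − BRL 42,000.00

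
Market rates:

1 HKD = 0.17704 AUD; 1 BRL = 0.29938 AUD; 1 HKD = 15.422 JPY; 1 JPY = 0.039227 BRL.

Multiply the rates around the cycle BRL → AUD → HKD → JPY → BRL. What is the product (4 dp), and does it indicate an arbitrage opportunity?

1.0230 (arbitrage exists)

Around BRL → AUD → HKD → JPY → BRL: 1 × 0.29938 ÷ 0.17704 × 15.422 × 0.039227 = 1.023004
Product > 1; profitable direction is BRL → AUD → HKD → JPY → BRL.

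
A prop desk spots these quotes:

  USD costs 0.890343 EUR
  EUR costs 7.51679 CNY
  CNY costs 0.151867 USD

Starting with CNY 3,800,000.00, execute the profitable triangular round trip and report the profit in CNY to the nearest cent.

Profit: CNY 62,217.94

Profitable loop is CNY → USD → EUR → CNY:
CNY 3,800,000.00 × 0.151867 = USD 577,094.60
USD 577,094.60 × 0.890343 = EUR 513,812.14
EUR 513,812.14 × 7.51679 = CNY 3,862,217.94
Profit = CNY 3,862,217.94 − CNY 3,800,000.00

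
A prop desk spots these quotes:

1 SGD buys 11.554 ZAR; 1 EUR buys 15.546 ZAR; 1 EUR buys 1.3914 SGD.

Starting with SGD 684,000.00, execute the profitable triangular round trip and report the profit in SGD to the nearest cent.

Profitable loop is SGD → ZAR → EUR → SGD:
SGD 684,000.00 × 11.554 = ZAR 7,902,936.00
ZAR 7,902,936.00 ÷ 15.546 = EUR 508,358.16
EUR 508,358.16 × 1.3914 = SGD 707,329.55
Profit = SGD 707,329.55 − SGD 684,000.00

Profit: SGD 23,329.55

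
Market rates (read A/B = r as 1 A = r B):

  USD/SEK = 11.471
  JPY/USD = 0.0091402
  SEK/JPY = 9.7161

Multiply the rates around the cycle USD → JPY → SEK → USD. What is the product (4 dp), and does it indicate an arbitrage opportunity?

0.9816 (arbitrage exists)

Around USD → JPY → SEK → USD: 1 ÷ 0.0091402 ÷ 9.7161 ÷ 11.471 = 0.981637
Product < 1; profitable direction is USD → SEK → JPY → USD.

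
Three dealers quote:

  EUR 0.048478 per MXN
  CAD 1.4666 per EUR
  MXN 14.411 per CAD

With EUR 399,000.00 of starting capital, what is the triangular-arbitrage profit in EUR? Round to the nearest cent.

Profitable loop is EUR → CAD → MXN → EUR:
EUR 399,000.00 × 1.4666 = CAD 585,173.40
CAD 585,173.40 × 14.411 = MXN 8,432,933.87
MXN 8,432,933.87 × 0.048478 = EUR 408,811.77
Profit = EUR 408,811.77 − EUR 399,000.00

Profit: EUR 9,811.77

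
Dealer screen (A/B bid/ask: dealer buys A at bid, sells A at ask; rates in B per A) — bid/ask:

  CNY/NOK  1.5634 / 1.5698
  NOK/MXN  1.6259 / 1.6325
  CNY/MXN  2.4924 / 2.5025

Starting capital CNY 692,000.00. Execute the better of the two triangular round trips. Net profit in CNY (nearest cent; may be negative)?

Best loop CNY → NOK → MXN → CNY:
CNY 692,000.00 × 1.5634 (sell CNY at bid) = NOK 1,081,872.80
NOK 1,081,872.80 × 1.6259 (sell NOK at bid) = MXN 1,759,016.99
MXN 1,759,016.99 ÷ 2.5025 (buy CNY at ask) = CNY 702,903.89

Net profit: CNY 10,903.89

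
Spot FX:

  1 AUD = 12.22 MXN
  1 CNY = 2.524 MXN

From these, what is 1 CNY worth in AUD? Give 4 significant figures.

1 CNY × 2.524 = 2.524 MXN
2.524 MXN ÷ 12.22 = 0.206547 AUD

CNY/AUD = 0.2065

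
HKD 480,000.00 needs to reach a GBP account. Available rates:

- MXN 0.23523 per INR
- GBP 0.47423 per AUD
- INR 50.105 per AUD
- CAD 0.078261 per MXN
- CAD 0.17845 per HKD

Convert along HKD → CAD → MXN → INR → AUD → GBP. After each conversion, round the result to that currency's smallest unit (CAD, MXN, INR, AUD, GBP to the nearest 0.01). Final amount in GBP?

HKD 480,000.00 × 0.17845 = CAD 85,656.00
CAD 85,656.00 ÷ 0.078261 = MXN 1,094,491.51
MXN 1,094,491.51 ÷ 0.23523 = INR 4,652,856.82
INR 4,652,856.82 ÷ 50.105 = AUD 92,862.13
AUD 92,862.13 × 0.47423 = GBP 44,038.01

GBP 44,038.01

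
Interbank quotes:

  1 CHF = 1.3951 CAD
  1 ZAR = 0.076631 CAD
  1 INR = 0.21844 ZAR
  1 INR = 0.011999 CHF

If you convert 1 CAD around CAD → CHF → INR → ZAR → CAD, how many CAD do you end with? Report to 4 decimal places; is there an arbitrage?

1.0000 (no arbitrage)

Around CAD → CHF → INR → ZAR → CAD: 1 ÷ 1.3951 ÷ 0.011999 × 0.21844 × 0.076631 = 0.999968
Product ≈ 1 (deviation 0.003%, within rounding noise).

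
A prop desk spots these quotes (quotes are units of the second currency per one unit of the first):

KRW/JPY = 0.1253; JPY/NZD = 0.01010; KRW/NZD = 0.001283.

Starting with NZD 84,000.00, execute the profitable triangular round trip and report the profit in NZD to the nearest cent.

Profit: NZD 1,159.58

Profitable loop is NZD → JPY → KRW → NZD:
NZD 84,000.00 ÷ 0.01010 = JPY 8,316,832
JPY 8,316,832 ÷ 0.1253 = KRW 66,375,353
KRW 66,375,353 × 0.001283 = NZD 85,159.58
Profit = NZD 85,159.58 − NZD 84,000.00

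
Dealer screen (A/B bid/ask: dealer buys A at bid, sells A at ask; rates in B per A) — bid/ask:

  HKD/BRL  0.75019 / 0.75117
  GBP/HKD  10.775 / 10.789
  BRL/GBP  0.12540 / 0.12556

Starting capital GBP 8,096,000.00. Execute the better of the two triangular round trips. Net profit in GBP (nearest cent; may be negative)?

Net profit: GBP 110,473.77

Best loop GBP → HKD → BRL → GBP:
GBP 8,096,000.00 × 10.775 (sell GBP at bid) = HKD 87,234,400.00
HKD 87,234,400.00 × 0.75019 (sell HKD at bid) = BRL 65,442,374.54
BRL 65,442,374.54 × 0.12540 (sell BRL at bid) = GBP 8,206,473.77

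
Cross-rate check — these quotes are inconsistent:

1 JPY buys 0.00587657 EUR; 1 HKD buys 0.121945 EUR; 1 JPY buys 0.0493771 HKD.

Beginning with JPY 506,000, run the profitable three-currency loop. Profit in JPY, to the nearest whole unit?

Profit: JPY 12,461

Profitable loop is JPY → HKD → EUR → JPY:
JPY 506,000 × 0.0493771 = HKD 24,984.81
HKD 24,984.81 × 0.121945 = EUR 3,046.77
EUR 3,046.77 ÷ 0.00587657 = JPY 518,461
Profit = JPY 518,461 − JPY 506,000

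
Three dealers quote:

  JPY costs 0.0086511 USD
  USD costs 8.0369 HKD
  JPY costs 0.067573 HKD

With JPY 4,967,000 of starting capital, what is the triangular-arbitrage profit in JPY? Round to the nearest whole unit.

Profitable loop is JPY → USD → HKD → JPY:
JPY 4,967,000 × 0.0086511 = USD 42,970.01
USD 42,970.01 × 8.0369 = HKD 345,345.70
HKD 345,345.70 ÷ 0.067573 = JPY 5,110,706
Profit = JPY 5,110,706 − JPY 4,967,000

Profit: JPY 143,706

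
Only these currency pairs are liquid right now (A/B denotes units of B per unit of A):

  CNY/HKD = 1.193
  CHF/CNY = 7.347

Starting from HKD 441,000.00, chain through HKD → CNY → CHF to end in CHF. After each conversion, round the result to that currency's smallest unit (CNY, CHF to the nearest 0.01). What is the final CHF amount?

CHF 50,313.91

HKD 441,000.00 ÷ 1.193 = CNY 369,656.33
CNY 369,656.33 ÷ 7.347 = CHF 50,313.91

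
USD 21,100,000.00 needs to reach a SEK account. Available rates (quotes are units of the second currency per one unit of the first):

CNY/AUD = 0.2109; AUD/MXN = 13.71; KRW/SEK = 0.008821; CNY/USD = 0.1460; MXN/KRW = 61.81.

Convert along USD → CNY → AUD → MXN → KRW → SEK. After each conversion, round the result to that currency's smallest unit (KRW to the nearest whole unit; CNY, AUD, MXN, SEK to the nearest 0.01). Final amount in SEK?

SEK 227,834,873.33

USD 21,100,000.00 ÷ 0.1460 = CNY 144,520,547.95
CNY 144,520,547.95 × 0.2109 = AUD 30,479,383.56
AUD 30,479,383.56 × 13.71 = MXN 417,872,348.61
MXN 417,872,348.61 × 61.81 = KRW 25,828,689,868
KRW 25,828,689,868 × 0.008821 = SEK 227,834,873.33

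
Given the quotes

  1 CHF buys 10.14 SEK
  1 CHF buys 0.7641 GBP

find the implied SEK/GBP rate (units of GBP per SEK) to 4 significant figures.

1 SEK ÷ 10.14 = 0.0986193 CHF
0.0986193 CHF × 0.7641 = 0.075355 GBP

SEK/GBP = 0.07536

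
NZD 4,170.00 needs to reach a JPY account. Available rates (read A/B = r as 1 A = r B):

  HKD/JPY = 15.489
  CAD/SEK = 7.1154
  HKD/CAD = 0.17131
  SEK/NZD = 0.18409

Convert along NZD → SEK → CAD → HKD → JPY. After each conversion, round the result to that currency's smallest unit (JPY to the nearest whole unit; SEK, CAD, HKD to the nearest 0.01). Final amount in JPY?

NZD 4,170.00 ÷ 0.18409 = SEK 22,651.96
SEK 22,651.96 ÷ 7.1154 = CAD 3,183.51
CAD 3,183.51 ÷ 0.17131 = HKD 18,583.33
HKD 18,583.33 × 15.489 = JPY 287,837

JPY 287,837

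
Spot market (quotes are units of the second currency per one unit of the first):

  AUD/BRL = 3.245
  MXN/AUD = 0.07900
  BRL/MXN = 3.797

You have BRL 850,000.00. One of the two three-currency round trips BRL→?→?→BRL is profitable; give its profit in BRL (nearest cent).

Profitable loop is BRL → AUD → MXN → BRL:
BRL 850,000.00 ÷ 3.245 = AUD 261,941.45
AUD 261,941.45 ÷ 0.07900 = MXN 3,315,714.54
MXN 3,315,714.54 ÷ 3.797 = BRL 873,245.86
Profit = BRL 873,245.86 − BRL 850,000.00

Profit: BRL 23,245.86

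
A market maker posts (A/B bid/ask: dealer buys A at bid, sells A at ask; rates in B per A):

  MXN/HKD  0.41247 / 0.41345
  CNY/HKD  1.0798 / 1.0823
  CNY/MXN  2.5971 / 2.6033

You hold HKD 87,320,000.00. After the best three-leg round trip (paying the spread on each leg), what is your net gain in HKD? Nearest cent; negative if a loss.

Best loop HKD → MXN → CNY → HKD:
HKD 87,320,000.00 ÷ 0.41345 (buy MXN at ask) = MXN 211,198,452.05
MXN 211,198,452.05 ÷ 2.6033 (buy CNY at ask) = CNY 81,127,204.72
CNY 81,127,204.72 × 1.0798 (sell CNY at bid) = HKD 87,601,155.66

Net profit: HKD 281,155.66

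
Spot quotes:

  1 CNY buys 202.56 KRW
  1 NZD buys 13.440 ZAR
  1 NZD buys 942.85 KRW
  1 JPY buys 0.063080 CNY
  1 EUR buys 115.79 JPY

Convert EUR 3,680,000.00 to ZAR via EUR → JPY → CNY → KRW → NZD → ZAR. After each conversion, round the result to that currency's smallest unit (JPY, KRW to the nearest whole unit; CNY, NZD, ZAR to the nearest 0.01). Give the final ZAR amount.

EUR 3,680,000.00 × 115.79 = JPY 426,107,200
JPY 426,107,200 × 0.063080 = CNY 26,878,842.18
CNY 26,878,842.18 × 202.56 = KRW 5,444,578,272
KRW 5,444,578,272 ÷ 942.85 = NZD 5,774,596.46
NZD 5,774,596.46 × 13.440 = ZAR 77,610,576.42

ZAR 77,610,576.42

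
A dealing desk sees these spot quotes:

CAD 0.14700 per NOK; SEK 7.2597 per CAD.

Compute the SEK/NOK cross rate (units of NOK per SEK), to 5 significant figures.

1 SEK ÷ 7.2597 = 0.137747 CAD
0.137747 CAD ÷ 0.14700 = 0.937053 NOK

SEK/NOK = 0.93705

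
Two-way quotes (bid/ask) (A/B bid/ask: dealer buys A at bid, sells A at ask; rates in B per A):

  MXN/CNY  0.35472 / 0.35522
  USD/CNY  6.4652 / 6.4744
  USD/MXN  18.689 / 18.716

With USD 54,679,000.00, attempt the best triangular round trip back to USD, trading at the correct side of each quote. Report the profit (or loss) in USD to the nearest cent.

Net profit: USD 1,308,719.20

Best loop USD → MXN → CNY → USD:
USD 54,679,000.00 × 18.689 (sell USD at bid) = MXN 1,021,895,831.00
MXN 1,021,895,831.00 × 0.35472 (sell MXN at bid) = CNY 362,486,889.17
CNY 362,486,889.17 ÷ 6.4744 (buy USD at ask) = USD 55,987,719.20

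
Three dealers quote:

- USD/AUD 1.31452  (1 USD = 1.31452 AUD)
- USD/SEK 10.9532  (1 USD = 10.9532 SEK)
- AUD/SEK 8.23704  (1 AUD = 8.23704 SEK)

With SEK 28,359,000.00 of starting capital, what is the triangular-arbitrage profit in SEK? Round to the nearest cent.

Profitable loop is SEK → AUD → USD → SEK:
SEK 28,359,000.00 ÷ 8.23704 = AUD 3,442,862.97
AUD 3,442,862.97 ÷ 1.31452 = USD 2,619,102.77
USD 2,619,102.77 × 10.9532 = SEK 28,687,556.44
Profit = SEK 28,687,556.44 − SEK 28,359,000.00

Profit: SEK 328,556.44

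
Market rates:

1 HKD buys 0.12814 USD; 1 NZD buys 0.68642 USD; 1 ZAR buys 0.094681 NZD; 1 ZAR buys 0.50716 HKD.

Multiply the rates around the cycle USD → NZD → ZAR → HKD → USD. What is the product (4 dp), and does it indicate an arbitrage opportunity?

Around USD → NZD → ZAR → HKD → USD: 1 ÷ 0.68642 ÷ 0.094681 × 0.50716 × 0.12814 = 0.999947
Product ≈ 1 (deviation 0.005%, within rounding noise).

0.9999 (no arbitrage)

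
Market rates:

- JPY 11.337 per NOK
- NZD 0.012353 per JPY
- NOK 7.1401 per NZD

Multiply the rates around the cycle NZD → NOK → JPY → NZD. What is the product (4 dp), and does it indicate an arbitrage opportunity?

0.9999 (no arbitrage)

Around NZD → NOK → JPY → NZD: 1 × 7.1401 × 11.337 × 0.012353 = 0.999942
Product ≈ 1 (deviation 0.006%, within rounding noise).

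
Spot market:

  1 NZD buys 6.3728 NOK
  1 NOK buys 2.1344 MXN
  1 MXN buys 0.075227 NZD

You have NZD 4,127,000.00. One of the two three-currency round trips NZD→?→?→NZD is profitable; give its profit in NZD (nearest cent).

Profit: NZD 95,934.19

Profitable loop is NZD → NOK → MXN → NZD:
NZD 4,127,000.00 × 6.3728 = NOK 26,300,545.60
NOK 26,300,545.60 × 2.1344 = MXN 56,135,884.53
MXN 56,135,884.53 × 0.075227 = NZD 4,222,934.19
Profit = NZD 4,222,934.19 − NZD 4,127,000.00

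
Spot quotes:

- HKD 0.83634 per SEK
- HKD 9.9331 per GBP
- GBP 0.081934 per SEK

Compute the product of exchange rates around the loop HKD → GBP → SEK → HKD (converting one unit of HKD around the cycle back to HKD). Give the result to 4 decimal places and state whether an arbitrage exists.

1.0276 (arbitrage exists)

Around HKD → GBP → SEK → HKD: 1 ÷ 9.9331 ÷ 0.081934 × 0.83634 = 1.027623
Product > 1; profitable direction is HKD → GBP → SEK → HKD.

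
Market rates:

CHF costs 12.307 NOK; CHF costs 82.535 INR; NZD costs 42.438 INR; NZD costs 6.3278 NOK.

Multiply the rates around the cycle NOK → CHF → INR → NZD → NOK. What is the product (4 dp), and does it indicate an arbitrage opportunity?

1.0000 (no arbitrage)

Around NOK → CHF → INR → NZD → NOK: 1 ÷ 12.307 × 82.535 ÷ 42.438 × 6.3278 = 0.999963
Product ≈ 1 (deviation 0.004%, within rounding noise).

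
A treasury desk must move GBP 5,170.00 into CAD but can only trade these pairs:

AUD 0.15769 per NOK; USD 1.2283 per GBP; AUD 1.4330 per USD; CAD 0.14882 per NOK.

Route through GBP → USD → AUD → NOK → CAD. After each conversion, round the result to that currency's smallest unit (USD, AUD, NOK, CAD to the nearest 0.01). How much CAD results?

CAD 8,588.12

GBP 5,170.00 × 1.2283 = USD 6,350.31
USD 6,350.31 × 1.4330 = AUD 9,099.99
AUD 9,099.99 ÷ 0.15769 = NOK 57,708.10
NOK 57,708.10 × 0.14882 = CAD 8,588.12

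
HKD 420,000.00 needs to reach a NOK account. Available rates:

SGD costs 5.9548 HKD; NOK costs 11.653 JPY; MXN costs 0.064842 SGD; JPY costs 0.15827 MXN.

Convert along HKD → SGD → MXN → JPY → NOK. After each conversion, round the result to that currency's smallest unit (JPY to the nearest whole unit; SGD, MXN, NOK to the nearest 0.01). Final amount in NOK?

HKD 420,000.00 ÷ 5.9548 = SGD 70,531.34
SGD 70,531.34 ÷ 0.064842 = MXN 1,087,741.59
MXN 1,087,741.59 ÷ 0.15827 = JPY 6,872,696
JPY 6,872,696 ÷ 11.653 = NOK 589,779.11

NOK 589,779.11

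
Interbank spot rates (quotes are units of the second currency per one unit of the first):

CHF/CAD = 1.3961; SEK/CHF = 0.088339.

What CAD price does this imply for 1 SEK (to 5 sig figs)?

SEK/CAD = 0.12333

1 SEK × 0.088339 = 0.088339 CHF
0.088339 CHF × 1.3961 = 0.12333 CAD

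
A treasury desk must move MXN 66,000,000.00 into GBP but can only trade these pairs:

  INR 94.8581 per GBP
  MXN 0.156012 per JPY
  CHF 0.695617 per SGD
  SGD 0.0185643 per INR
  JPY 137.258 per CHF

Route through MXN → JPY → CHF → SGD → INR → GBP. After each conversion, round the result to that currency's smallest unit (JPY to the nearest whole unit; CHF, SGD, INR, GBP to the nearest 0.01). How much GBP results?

GBP 2,516,083.66

MXN 66,000,000.00 ÷ 0.156012 = JPY 423,044,381
JPY 423,044,381 ÷ 137.258 = CHF 3,082,110.92
CHF 3,082,110.92 ÷ 0.695617 = SGD 4,430,758.48
SGD 4,430,758.48 ÷ 0.0185643 = INR 238,670,915.68
INR 238,670,915.68 ÷ 94.8581 = GBP 2,516,083.66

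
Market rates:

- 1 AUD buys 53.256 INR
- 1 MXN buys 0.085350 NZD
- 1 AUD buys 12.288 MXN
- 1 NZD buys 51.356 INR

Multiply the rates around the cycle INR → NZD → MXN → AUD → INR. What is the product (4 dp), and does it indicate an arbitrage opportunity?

Around INR → NZD → MXN → AUD → INR: 1 ÷ 51.356 ÷ 0.085350 ÷ 12.288 × 53.256 = 0.988764
Product < 1; profitable direction is INR → AUD → MXN → NZD → INR.

0.9888 (arbitrage exists)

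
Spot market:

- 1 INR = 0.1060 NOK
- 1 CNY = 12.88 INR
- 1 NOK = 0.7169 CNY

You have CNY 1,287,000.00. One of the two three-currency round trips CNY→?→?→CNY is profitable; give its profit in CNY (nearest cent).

Profitable loop is CNY → NOK → INR → CNY:
CNY 1,287,000.00 ÷ 0.7169 = NOK 1,795,229.46
NOK 1,795,229.46 ÷ 0.1060 = INR 16,936,126.98
INR 16,936,126.98 ÷ 12.88 = CNY 1,314,916.69
Profit = CNY 1,314,916.69 − CNY 1,287,000.00

Profit: CNY 27,916.69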